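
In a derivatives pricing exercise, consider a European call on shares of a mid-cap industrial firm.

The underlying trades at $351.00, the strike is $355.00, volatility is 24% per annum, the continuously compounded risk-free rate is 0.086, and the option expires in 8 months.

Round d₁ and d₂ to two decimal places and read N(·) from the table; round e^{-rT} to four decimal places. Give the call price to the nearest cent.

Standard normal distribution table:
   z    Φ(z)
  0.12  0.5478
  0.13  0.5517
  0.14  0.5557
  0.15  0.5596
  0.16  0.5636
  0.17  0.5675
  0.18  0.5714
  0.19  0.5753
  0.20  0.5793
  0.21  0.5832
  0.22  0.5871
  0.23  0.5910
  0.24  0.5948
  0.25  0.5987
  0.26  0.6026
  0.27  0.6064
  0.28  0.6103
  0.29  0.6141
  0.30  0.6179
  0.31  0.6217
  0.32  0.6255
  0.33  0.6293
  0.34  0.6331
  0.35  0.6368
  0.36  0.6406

σ√T = 0.24·√0.6667 = 0.1960
ln(S/K) + (r + σ²/2)T = ln(351/355) + (0.086 + 0.24²/2)·0.6667 = -0.0113 + 0.0765 = 0.0652
d₁ = 0.0652 / 0.1960 = 0.3327 which rounds to 0.33
d₂ = d₁ − σ√T = 0.3327 − 0.1960 = 0.1368 which rounds to 0.14
exp(−rT) = exp(−0.086·0.6667) = 0.9443
N(d₁) = N(0.33) = 0.6293;  N(d₂) = N(0.14) = 0.5557
C = 351·0.6293 − 355·0.9443·0.5557 = 220.8843 − 186.2854 = 34.5989

$34.60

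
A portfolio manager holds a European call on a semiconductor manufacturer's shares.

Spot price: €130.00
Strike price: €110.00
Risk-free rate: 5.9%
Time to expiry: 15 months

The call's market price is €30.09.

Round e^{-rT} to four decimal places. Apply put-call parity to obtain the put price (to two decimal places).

e^(−rT) = e^(−0.059·1.25) = 0.9289
Put-call parity: C − P = S − K·e^(−rT) = 130 − 110·0.9289 = 130 − 102.1790 = 27.8210
P = C − (C − P) = 30.09 − (27.8210) = 2.2690

€2.27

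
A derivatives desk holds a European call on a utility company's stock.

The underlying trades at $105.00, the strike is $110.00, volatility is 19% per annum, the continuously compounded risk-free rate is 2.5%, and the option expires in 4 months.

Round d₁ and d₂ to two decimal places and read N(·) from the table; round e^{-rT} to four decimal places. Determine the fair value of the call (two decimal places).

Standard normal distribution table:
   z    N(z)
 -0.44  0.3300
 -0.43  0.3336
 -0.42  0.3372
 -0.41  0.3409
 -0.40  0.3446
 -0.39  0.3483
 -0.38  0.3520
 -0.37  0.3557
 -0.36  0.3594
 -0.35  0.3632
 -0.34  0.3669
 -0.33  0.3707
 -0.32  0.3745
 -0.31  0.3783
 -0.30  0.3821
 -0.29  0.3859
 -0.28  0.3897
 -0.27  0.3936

$2.93

σ√T = 0.19 × 0.5774 = 0.1097
d₁ = [ln(105/110) + (0.025 + 0.19²/2)·0.3333] / 0.1097 = [-0.0465 + 0.0144] / 0.1097 = -0.2933 → -0.29
d₂ = d₁ − σ√T = -0.2933 − 0.1097 = -0.4030 → -0.40
exp(−rT) = exp(−0.025·0.3333) = 0.9917
N(d₁) = N(-0.29) = 0.3859;  N(d₂) = N(-0.40) = 0.3446
C = 105·0.3859 − 110·0.9917·0.3446 = 40.5195 − 37.5914 = 2.9281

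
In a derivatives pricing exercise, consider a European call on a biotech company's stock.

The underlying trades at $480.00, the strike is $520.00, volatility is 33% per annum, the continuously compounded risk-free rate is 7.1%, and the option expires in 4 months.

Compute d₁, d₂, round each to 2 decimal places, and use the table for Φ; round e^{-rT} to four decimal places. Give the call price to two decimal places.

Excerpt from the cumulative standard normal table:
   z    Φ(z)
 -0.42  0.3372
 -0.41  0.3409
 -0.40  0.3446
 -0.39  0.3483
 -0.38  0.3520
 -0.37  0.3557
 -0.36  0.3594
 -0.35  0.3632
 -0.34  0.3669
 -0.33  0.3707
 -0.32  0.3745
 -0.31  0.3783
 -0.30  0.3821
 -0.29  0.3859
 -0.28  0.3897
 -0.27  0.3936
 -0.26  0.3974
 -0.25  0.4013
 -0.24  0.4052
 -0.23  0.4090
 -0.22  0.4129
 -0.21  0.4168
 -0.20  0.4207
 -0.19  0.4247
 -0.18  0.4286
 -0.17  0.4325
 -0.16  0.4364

σ√T = 0.33 × 0.5774 = 0.1905
d₁ = [ln(480/520) + (0.071 + 0.33²/2)·0.3333] / 0.1905 = [-0.0800 + 0.0418] / 0.1905 = -0.2006 ⇒ -0.20
d₂ = d₁ − σ√T = -0.2006 − 0.1905 = -0.3912 ⇒ -0.39
e^(−rT) = e^(−0.071·0.3333) = 0.9766
N(d₁) = N(-0.20) = 0.4207;  N(d₂) = N(-0.39) = 0.3483
C = 480·0.4207 − 520·0.9766·0.3483 = 201.9360 − 176.8779 = 25.0581

$25.06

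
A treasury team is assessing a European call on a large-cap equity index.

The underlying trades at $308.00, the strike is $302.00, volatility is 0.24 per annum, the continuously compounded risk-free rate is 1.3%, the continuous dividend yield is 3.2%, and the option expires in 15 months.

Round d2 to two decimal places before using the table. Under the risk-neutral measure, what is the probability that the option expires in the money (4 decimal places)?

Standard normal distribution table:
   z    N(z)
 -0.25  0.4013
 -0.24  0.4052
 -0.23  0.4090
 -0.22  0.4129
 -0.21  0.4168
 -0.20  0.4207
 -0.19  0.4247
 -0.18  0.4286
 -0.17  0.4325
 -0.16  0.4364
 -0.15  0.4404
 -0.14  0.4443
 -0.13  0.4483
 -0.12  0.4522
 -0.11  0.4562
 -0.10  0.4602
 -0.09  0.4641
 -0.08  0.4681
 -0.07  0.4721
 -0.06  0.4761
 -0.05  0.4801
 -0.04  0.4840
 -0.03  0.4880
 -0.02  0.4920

0.4404

σ√T = 0.24·√1.25 = 0.2683
d₁ = [ln(308/302) + (0.013 − 0.032 + 0.24²/2)·1.25] / 0.2683 = [0.0197 + 0.0122] / 0.2683 = 0.1190 ⇒ 0.12
d₂ = d₁ − σ√T = 0.1190 − 0.2683 = -0.1494 ⇒ -0.15
Pr(exercise) under Q = N(d₂) = 0.4404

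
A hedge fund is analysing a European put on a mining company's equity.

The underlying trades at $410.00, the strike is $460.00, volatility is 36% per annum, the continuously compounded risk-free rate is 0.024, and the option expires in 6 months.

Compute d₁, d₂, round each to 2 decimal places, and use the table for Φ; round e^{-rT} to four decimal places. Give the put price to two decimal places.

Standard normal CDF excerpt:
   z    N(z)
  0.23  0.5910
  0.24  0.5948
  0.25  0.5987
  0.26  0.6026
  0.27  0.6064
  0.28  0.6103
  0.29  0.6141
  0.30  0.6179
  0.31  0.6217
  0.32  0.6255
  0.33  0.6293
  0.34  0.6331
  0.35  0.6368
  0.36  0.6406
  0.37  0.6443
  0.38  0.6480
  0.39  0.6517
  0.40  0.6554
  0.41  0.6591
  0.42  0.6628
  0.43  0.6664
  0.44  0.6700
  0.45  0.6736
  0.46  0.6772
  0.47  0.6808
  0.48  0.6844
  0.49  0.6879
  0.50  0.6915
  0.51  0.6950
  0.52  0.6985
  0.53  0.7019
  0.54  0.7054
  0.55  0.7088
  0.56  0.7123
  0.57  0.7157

$68.81

σ√T = 0.36 × 0.7071 = 0.2546
d₁ = [ln(410/460) + (0.024 + ½·0.36²)·0.5] / (σ√T) = (-0.1151 + 0.0444) / 0.2546 = -0.2776 → -0.28
d₂ = -0.2776 − 0.2546 = -0.5322 → -0.53
e^(−rT) = e^(−0.024·0.5) = 0.9881
N(−d₂) = N(0.53) = 0.7019;  N(−d₁) = N(0.28) = 0.6103
P = 460·0.9881·0.7019 − 410·0.6103 = 319.0318 − 250.2230 = 68.8088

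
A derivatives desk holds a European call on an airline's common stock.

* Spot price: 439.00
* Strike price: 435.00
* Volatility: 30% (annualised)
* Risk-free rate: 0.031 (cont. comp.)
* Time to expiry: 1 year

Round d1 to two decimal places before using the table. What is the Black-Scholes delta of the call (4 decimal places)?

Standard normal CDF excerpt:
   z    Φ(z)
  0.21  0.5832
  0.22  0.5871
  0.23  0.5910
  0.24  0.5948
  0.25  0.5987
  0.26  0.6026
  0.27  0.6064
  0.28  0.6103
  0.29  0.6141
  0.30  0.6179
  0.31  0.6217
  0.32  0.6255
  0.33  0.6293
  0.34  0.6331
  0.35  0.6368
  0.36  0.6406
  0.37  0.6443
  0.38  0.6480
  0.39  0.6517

T = 1;  σ√T = 0.3000
d₁ = [ln(439/435) + (0.031 + ½·0.3²)·1] / (σ√T) = (0.0092 + 0.0760) / 0.3000 = 0.2838 ⇒ 0.28
N(d₁) = N(0.28) = 0.6103
Δ_call = N(d₁) = 0.6103

0.6103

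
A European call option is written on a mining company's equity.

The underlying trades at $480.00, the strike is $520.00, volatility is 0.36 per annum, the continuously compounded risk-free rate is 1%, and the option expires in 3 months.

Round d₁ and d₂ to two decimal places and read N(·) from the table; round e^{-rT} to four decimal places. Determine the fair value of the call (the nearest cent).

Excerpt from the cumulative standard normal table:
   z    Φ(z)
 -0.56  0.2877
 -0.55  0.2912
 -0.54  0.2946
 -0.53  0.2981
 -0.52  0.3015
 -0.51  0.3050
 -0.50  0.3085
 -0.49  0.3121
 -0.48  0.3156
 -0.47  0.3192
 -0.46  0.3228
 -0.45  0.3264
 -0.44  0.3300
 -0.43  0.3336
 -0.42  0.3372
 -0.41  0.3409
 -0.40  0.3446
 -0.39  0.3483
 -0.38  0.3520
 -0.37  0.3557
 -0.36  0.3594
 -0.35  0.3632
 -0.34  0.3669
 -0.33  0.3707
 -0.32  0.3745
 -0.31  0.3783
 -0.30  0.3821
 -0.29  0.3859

σ√T = 0.36·√0.25 = 0.1800
d₁ = [ln(480/520) + (0.01 + ½·0.36²)·0.25] / (σ√T) = (-0.0800 + 0.0187) / 0.1800 = -0.3408 → -0.34
d₂ = -0.3408 − 0.1800 = -0.5208 → -0.52
e^(−rT) = e^(−0.01·0.25) = 0.9975
N(d₁) = N(-0.34) = 0.3669;  N(d₂) = N(-0.52) = 0.3015
C = 480·0.3669 − 520·0.9975·0.3015 = 176.1120 − 156.3881 = 19.7239

$19.72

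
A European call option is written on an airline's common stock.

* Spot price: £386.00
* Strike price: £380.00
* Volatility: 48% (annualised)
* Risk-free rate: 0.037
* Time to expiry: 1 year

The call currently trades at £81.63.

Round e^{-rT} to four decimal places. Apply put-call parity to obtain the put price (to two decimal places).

exp(−rT) = exp(−0.037·1) = 0.9637
Put-call parity: C − P = S − K·e^(−rT) = 386 − 380·0.9637 = 386 − 366.2060 = 19.7940
P = C − (C − P) = 81.63 − (19.7940) = 61.8360

£61.84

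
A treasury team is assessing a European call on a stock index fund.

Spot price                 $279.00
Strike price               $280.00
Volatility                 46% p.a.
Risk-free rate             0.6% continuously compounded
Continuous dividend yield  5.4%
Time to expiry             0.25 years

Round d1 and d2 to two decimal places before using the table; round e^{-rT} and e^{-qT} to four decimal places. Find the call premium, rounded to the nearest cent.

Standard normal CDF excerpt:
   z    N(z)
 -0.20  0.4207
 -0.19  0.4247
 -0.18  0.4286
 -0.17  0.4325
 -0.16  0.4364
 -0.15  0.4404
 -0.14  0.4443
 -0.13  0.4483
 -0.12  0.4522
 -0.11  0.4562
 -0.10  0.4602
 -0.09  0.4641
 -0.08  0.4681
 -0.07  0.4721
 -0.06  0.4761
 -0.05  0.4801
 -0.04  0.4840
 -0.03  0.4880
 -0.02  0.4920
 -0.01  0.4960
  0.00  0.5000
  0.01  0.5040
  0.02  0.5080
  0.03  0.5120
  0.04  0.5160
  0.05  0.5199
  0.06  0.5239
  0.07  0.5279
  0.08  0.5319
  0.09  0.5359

T = 0.25;  σ√T = 0.2300
d₁ = [ln(279/280) + (0.006 − 0.054 + 0.46²/2)·0.25] / 0.2300 = [-0.0036 + 0.0145] / 0.2300 = 0.0473 ≈ 0.05
d₂ = d₁ − σ√T = 0.0473 − 0.2300 = -0.1827 ≈ -0.18
exp(−qT) = exp(−0.054·0.25) = 0.9866;  exp(−rT) = exp(−0.006·0.25) = 0.9985
N(d₁) = N(0.05) = 0.5199;  N(d₂) = N(-0.18) = 0.4286
C = 279·0.9866·0.5199 − 280·0.9985·0.4286 = 143.1084 − 119.8280 = 23.2804

$23.28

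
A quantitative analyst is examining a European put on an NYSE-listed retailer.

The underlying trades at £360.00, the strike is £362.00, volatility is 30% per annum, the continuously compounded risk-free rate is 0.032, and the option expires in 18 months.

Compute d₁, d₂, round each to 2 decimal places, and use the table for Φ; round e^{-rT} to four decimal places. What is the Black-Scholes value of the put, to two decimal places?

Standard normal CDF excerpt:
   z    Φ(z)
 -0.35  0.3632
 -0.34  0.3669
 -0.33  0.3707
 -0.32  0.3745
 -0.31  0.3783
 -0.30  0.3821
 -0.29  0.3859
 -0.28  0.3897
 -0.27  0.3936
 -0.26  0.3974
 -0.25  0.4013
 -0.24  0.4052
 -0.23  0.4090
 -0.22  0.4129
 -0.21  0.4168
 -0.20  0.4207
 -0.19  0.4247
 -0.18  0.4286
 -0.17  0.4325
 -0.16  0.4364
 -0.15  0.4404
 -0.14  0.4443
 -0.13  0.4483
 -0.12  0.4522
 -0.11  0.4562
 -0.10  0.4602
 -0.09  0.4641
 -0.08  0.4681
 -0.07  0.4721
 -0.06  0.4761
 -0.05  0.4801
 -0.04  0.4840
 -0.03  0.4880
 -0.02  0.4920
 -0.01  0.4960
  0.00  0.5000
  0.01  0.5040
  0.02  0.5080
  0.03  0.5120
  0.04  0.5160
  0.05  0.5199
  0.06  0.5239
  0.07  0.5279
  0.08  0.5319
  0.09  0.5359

T = 1.5;  σ√T = 0.3674
d₁ = [ln(360/362) + (0.032 + 0.3²/2)·1.5] / 0.3674 = [-0.0055 + 0.1155] / 0.3674 = 0.2993 ≈ 0.30
d₂ = d₁ − σ√T = 0.2993 − 0.3674 = -0.0682 ≈ -0.07
exp(−rT) = exp(−0.032·1.5) = 0.9531
P = 362·0.9531·N(0.07) − 360·N(-0.30) = 362·0.9531·0.5279 − 360·0.3821 = 182.1372 − 137.5560 = 44.5812

£44.58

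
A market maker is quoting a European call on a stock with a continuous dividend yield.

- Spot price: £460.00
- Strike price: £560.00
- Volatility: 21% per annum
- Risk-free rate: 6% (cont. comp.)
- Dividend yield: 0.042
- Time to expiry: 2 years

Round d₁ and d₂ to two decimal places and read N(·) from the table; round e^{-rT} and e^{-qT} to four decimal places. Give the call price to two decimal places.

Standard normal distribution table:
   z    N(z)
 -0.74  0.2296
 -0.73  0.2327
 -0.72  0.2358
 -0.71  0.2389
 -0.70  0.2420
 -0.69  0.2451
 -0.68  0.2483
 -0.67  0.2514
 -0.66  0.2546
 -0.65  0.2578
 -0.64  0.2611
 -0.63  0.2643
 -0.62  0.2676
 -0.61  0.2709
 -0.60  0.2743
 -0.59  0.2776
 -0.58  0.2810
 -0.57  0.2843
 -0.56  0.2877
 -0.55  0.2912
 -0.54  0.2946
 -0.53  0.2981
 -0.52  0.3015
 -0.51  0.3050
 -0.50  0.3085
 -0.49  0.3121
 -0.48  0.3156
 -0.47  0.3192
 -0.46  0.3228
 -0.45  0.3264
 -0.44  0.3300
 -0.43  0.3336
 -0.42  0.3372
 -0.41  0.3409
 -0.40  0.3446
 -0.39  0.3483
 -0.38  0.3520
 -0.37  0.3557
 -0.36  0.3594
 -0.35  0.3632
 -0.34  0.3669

£25.57

σ√T = 0.21 × 1.4142 = 0.2970
d₁ = [ln(460/560) + (0.06 − 0.042 + ½·0.21²)·2] / (σ√T) = (-0.1967 + 0.0801) / 0.2970 = -0.3926 → -0.39
d₂ = -0.3926 − 0.2970 = -0.6896 → -0.69
e^(−qT) = e^(−0.042·2) = 0.9194;  e^(−rT) = e^(−0.06·2) = 0.8869
N(d₁) = N(-0.39) = 0.3483;  N(d₂) = N(-0.69) = 0.2451
C = 460·0.9194·0.3483 − 560·0.8869·0.2451 = 147.3044 − 121.7323 = 25.5721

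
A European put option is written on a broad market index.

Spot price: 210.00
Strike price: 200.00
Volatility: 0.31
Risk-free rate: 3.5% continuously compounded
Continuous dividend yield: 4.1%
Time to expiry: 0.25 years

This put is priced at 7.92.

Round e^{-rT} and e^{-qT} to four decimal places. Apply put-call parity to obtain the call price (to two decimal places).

17.52

exp(−qT) = exp(−0.041·0.25) = 0.9898;  exp(−rT) = exp(−0.035·0.25) = 0.9913
Put-call parity: C − P = S·e^(−qT) − K·e^(−rT) = 210·0.9898 − 200·0.9913 = 207.8580 − 198.2600 = 9.5980
C = P + (C − P) = 7.92 + (9.5980) = 17.5180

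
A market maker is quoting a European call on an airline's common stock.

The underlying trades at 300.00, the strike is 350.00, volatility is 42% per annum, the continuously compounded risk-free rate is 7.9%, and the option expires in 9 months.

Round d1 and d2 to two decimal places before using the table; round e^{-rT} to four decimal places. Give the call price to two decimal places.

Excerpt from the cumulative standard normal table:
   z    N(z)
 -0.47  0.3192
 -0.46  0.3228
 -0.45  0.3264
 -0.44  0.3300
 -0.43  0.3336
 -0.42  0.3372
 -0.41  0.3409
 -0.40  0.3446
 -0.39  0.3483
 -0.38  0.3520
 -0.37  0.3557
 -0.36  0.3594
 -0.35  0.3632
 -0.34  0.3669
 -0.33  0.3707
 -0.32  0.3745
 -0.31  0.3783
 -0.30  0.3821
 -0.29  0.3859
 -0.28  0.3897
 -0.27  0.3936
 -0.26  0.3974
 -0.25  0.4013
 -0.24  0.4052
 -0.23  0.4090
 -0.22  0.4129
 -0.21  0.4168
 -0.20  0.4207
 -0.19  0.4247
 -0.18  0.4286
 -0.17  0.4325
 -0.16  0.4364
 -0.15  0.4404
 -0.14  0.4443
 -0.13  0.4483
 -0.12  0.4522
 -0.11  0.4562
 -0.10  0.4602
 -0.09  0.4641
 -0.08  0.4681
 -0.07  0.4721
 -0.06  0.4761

31.57

σ√T = 0.42 × 0.8660 = 0.3637
d₁ = [ln(300/350) + (0.079 + 0.42²/2)·0.75] / 0.3637 = [-0.1542 + 0.1254] / 0.3637 = -0.0790 ≈ -0.08
d₂ = d₁ − σ√T = -0.0790 − 0.3637 = -0.4428 ≈ -0.44
e^(−rT) = e^(−0.079·0.75) = 0.9425
C = 300·N(-0.08) − 350·0.9425·N(-0.44) = 300·0.4681 − 350·0.9425·0.3300 = 140.4300 − 108.8588 = 31.5713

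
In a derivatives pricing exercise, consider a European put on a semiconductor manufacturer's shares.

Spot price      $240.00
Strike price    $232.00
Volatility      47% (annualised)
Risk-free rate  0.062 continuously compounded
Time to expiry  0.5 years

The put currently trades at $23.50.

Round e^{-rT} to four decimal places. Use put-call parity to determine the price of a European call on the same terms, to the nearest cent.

exp(−rT) = exp(−0.062·0.5) = 0.9695
Put-call parity: C − P = S − K·e^(−rT) = 240 − 232·0.9695 = 240 − 224.9240 = 15.0760
C = P + (C − P) = 23.50 + (15.0760) = 38.5760

$38.58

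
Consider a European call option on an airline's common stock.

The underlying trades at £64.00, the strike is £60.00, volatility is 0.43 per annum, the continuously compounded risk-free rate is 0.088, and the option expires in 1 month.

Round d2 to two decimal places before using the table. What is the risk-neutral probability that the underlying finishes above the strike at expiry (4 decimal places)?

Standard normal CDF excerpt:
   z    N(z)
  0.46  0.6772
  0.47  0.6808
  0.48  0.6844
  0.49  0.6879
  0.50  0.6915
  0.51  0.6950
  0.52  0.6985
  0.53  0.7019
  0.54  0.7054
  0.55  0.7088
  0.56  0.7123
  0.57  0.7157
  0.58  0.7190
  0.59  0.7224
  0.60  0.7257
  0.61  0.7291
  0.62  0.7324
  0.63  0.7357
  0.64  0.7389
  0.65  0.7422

T = 0.08333;  σ√T = 0.1241
d₁ = [ln(64/60) + (0.088 + 0.43²/2)·0.08333] / 0.1241 = [0.0645 + 0.0150] / 0.1241 = 0.6411 → 0.64
d₂ = d₁ − σ√T = 0.6411 − 0.1241 = 0.5169 → 0.52
Pr(exercise) under Q = N(d₂) = 0.6985

0.6985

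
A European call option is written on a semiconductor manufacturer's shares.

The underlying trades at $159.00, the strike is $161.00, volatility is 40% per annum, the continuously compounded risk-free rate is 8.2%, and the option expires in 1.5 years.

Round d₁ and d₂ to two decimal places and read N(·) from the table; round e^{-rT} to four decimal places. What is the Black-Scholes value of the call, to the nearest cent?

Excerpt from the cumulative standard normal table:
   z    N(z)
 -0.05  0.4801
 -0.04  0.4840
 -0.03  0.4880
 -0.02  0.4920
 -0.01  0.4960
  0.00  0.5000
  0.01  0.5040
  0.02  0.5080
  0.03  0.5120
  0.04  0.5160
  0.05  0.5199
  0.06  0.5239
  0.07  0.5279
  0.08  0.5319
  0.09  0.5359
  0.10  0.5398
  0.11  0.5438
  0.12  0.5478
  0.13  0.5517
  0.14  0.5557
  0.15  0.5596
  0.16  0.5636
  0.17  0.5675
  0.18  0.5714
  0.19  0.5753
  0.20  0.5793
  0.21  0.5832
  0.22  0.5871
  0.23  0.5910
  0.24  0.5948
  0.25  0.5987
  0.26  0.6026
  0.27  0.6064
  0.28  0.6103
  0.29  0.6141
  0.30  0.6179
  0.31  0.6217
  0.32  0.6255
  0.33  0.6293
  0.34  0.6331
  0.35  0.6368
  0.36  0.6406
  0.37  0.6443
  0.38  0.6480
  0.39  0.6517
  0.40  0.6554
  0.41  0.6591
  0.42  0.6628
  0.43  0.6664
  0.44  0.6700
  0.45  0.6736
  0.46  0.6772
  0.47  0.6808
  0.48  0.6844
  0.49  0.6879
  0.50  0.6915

σ√T = 0.4 × 1.2247 = 0.4899
ln(S/K) + (r + σ²/2)T = ln(159/161) + (0.082 + 0.4²/2)·1.5 = -0.0125 + 0.2430 = 0.2305
d₁ = 0.2305 / 0.4899 = 0.4705 which rounds to 0.47
d₂ = d₁ − σ√T = 0.4705 − 0.4899 = -0.0194 which rounds to -0.02
e^(−rT) = e^(−0.082·1.5) = 0.8843
N(d₁) = N(0.47) = 0.6808;  N(d₂) = N(-0.02) = 0.4920
C = 159·0.6808 − 161·0.8843·0.4920 = 108.2472 − 70.0472 = 38.2000

$38.20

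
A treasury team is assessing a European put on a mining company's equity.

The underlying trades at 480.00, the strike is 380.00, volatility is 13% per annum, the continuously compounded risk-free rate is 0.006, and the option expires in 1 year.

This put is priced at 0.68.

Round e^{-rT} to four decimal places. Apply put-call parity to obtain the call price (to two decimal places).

e^(−rT) = e^(−0.006·1) = 0.9940
Put-call parity: C − P = S − K·e^(−rT) = 480 − 380·0.9940 = 480 − 377.7200 = 102.2800
C = P + (C − P) = 0.68 + (102.2800) = 102.9600

102.96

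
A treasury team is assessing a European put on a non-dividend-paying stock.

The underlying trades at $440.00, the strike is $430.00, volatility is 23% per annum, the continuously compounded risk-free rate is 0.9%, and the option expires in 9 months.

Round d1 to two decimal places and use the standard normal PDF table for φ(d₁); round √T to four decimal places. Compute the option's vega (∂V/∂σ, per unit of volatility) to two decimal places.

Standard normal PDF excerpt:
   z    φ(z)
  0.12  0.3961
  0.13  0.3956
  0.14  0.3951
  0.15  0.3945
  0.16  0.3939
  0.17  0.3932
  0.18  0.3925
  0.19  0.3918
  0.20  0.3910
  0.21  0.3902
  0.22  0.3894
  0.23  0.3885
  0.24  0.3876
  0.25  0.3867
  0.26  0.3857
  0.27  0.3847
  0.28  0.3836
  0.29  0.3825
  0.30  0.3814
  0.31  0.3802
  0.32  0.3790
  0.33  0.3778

147.35

σ√T = 0.23 × 0.8660 = 0.1992
d₁ = [ln(440/430) + (0.009 + 0.23²/2)·0.75] / 0.1992 = [0.0230 + 0.0266] / 0.1992 = 0.2489 which rounds to 0.25
√T = √0.75 = 0.8660
φ(d₁) = φ(0.25) = 0.3867
vega = S·φ(d₁)·√T = 440·0.3867·0.8660 = 147.3482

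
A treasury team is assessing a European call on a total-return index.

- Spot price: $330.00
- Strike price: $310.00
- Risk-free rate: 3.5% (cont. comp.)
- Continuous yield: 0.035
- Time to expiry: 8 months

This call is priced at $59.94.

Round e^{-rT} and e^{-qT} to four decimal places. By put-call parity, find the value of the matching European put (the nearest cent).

exp(−qT) = exp(−0.035·0.6667) = 0.9769;  exp(−rT) = exp(−0.035·0.6667) = 0.9769
Put-call parity: C − P = S·e^(−qT) − K·e^(−rT) = 330·0.9769 − 310·0.9769 = 322.3770 − 302.8390 = 19.5380
P = C − (C − P) = 59.94 − (19.5380) = 40.4020

$40.40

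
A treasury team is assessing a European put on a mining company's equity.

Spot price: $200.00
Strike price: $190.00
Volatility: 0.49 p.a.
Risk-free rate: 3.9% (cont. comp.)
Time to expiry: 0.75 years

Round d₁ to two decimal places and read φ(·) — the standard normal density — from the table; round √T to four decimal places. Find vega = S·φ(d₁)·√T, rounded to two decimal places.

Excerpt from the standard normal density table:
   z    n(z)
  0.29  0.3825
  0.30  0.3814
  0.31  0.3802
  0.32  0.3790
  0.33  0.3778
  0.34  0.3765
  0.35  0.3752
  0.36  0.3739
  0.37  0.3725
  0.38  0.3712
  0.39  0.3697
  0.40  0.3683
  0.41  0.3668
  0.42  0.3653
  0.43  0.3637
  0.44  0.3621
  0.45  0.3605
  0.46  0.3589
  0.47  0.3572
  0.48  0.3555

63.79

σ√T = 0.49·√0.75 = 0.4244
d₁ = [ln(200/190) + (0.039 + 0.49²/2)·0.75] / 0.4244 = [0.0513 + 0.1193] / 0.4244 = 0.4020 → 0.40
√T = √0.75 = 0.8660
φ(d₁) = φ(0.40) = 0.3683
vega = S·φ(d₁)·√T = 200·0.3683·0.8660 = 63.7896
(Vega is the same for a European call and put with the same parameters.)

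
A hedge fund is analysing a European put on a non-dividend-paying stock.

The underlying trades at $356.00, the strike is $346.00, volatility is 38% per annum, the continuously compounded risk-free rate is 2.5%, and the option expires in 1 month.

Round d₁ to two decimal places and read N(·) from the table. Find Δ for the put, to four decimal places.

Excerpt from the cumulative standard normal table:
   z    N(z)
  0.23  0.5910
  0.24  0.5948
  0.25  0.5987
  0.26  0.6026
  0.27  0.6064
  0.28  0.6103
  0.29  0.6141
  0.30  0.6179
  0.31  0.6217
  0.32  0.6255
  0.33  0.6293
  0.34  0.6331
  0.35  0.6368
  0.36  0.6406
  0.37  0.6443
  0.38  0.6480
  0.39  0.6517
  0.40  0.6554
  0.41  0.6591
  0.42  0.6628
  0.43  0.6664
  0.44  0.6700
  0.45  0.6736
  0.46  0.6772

-0.3707

σ√T = 0.38·√0.08333 = 0.1097
d₁ = [ln(356/346) + (0.025 + ½·0.38²)·0.08333] / (σ√T) = (0.0285 + 0.0081) / 0.1097 = 0.3336 ≈ 0.33
N(d₁) = N(0.33) = 0.6293
Δ_put = N(d₁) − 1 = 0.6293 − 1 = -0.3707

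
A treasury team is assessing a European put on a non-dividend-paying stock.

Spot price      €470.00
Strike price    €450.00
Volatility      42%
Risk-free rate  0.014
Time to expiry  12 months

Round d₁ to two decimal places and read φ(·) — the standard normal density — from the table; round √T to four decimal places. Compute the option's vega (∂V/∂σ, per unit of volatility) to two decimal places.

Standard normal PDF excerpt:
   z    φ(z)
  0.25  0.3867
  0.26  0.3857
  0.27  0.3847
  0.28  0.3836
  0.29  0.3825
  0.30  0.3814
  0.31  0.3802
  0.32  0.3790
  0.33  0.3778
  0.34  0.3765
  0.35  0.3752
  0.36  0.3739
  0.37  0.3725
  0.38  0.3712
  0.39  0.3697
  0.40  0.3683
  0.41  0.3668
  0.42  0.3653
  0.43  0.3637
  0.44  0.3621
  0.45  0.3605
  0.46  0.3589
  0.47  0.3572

176.34

T = 1;  σ√T = 0.4200
d₁ = [ln(470/450) + (0.014 + 0.42²/2)·1] / 0.4200 = [0.0435 + 0.1022] / 0.4200 = 0.3469 ≈ 0.35
√T = √1 = 1.0000
φ(d₁) = φ(0.35) = 0.3752
vega = S·φ(d₁)·√T = 470·0.3752·1.0000 = 176.3440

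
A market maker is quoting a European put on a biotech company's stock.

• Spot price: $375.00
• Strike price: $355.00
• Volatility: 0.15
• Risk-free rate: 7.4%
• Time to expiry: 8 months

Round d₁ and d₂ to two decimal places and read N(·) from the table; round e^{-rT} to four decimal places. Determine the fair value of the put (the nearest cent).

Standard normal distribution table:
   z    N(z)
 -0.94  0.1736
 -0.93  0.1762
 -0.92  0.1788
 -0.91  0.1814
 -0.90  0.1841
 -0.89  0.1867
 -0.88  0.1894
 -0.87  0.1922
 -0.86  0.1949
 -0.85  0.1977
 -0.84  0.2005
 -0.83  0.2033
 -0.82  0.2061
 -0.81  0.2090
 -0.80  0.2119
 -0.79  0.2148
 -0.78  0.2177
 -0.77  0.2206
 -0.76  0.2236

σ√T = 0.15·√0.6667 = 0.1225
d₁ = [ln(375/355) + (0.074 + 0.15²/2)·0.6667] / 0.1225 = [0.0548 + 0.0568] / 0.1225 = 0.9115 → 0.91
d₂ = d₁ − σ√T = 0.9115 − 0.1225 = 0.7891 → 0.79
exp(−rT) = exp(−0.074·0.6667) = 0.9519
P = 355·0.9519·N(-0.79) − 375·N(-0.91) = 355·0.9519·0.2148 − 375·0.1814 = 72.5862 − 68.0250 = 4.5612

$4.56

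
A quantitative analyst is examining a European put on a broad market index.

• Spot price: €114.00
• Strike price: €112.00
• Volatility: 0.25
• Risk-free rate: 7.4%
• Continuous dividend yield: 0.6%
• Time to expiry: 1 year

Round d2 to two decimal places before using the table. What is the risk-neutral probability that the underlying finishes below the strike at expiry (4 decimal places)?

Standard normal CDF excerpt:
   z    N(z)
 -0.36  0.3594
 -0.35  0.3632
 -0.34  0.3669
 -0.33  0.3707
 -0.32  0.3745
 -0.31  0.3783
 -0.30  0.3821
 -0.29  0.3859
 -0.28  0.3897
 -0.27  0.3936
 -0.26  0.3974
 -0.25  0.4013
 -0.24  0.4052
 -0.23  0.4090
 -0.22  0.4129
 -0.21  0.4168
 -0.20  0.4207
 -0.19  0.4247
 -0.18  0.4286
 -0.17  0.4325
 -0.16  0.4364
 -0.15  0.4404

σ√T = 0.25·√1 = 0.2500
ln(S/K) + (r − q + σ²/2)T = ln(114/112) + (0.074 − 0.006 + 0.25²/2)·1 = 0.0177 + 0.0992 = 0.1169
d₁ = 0.1169 / 0.2500 = 0.4678 ⇒ 0.47
d₂ = d₁ − σ√T = 0.4678 − 0.2500 = 0.2178 ⇒ 0.22
Risk-neutral Pr[S_T < K] = N(−d₂) = N(-0.22) = 0.4129

0.4129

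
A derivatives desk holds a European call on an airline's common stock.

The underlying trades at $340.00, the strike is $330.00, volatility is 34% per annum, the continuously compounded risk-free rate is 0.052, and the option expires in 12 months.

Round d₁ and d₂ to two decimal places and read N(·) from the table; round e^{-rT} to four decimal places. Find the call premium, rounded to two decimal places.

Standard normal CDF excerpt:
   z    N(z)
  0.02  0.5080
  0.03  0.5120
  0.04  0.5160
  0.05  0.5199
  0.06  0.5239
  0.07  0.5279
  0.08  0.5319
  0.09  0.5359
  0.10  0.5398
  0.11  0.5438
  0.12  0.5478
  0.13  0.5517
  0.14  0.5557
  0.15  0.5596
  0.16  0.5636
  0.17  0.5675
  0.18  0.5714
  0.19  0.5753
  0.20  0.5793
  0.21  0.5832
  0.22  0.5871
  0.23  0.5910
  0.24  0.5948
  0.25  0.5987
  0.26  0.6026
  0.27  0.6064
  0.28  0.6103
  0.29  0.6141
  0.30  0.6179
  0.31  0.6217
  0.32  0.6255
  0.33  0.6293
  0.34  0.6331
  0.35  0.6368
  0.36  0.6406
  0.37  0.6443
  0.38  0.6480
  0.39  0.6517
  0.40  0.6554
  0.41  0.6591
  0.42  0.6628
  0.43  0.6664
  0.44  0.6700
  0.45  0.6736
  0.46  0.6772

σ√T = 0.34 × 1.0000 = 0.3400
ln(S/K) + (r + σ²/2)T = ln(340/330) + (0.052 + 0.34²/2)·1 = 0.0299 + 0.1098 = 0.1397
d₁ = 0.1397 / 0.3400 = 0.4107 which rounds to 0.41
d₂ = d₁ − σ√T = 0.4107 − 0.3400 = 0.0707 which rounds to 0.07
e^(−rT) = e^(−0.052·1) = 0.9493
N(d₁) = N(0.41) = 0.6591;  N(d₂) = N(0.07) = 0.5279
C = 340·0.6591 − 330·0.9493·0.5279 = 224.0940 − 165.3747 = 58.7193

$58.72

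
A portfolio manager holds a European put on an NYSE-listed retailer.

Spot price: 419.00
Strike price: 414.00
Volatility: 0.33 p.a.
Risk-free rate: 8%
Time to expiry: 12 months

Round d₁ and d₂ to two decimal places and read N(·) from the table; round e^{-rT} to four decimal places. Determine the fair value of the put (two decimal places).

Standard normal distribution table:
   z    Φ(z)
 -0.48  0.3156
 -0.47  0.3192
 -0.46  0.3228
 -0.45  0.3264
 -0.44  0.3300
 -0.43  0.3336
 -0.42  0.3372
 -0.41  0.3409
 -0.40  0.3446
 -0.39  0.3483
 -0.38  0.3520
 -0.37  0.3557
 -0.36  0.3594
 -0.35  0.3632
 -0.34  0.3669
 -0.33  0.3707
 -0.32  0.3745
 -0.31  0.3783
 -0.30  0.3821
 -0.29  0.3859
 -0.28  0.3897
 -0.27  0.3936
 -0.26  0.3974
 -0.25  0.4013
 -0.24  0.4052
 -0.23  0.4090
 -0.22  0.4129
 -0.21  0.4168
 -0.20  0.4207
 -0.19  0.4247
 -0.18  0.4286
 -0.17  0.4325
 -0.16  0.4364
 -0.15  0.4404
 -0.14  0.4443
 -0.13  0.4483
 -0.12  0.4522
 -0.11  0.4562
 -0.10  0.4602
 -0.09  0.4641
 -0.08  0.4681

36.07

T = 1;  σ√T = 0.3300
d₁ = [ln(419/414) + (0.08 + 0.33²/2)·1] / 0.3300 = [0.0120 + 0.1345] / 0.3300 = 0.4438 ⇒ 0.44
d₂ = d₁ − σ√T = 0.4438 − 0.3300 = 0.1138 ⇒ 0.11
exp(−rT) = exp(−0.08·1) = 0.9231
N(−d₂) = N(-0.11) = 0.4562;  N(−d₁) = N(-0.44) = 0.3300
P = 414·0.9231·0.4562 − 419·0.3300 = 174.3429 − 138.2700 = 36.0729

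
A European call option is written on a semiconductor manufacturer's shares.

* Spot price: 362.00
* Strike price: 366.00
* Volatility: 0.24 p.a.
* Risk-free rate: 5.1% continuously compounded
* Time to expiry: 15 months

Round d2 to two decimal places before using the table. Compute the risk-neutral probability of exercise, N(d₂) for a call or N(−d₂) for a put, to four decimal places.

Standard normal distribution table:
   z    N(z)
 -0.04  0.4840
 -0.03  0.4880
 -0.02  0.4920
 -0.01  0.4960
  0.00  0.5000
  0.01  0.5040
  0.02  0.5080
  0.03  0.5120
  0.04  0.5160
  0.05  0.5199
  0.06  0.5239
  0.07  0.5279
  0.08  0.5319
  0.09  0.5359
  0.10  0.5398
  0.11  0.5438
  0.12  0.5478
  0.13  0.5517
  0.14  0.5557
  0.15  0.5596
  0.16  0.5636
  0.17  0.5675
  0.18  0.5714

σ√T = 0.24 × 1.1180 = 0.2683
ln(S/K) + (r + σ²/2)T = ln(362/366) + (0.051 + 0.24²/2)·1.25 = -0.0110 + 0.0997 = 0.0888
d₁ = 0.0888 / 0.2683 = 0.3308 → 0.33
d₂ = d₁ − σ√T = 0.3308 − 0.2683 = 0.0625 → 0.06
Pr(exercise) under Q = N(d₂) = 0.5239

0.5239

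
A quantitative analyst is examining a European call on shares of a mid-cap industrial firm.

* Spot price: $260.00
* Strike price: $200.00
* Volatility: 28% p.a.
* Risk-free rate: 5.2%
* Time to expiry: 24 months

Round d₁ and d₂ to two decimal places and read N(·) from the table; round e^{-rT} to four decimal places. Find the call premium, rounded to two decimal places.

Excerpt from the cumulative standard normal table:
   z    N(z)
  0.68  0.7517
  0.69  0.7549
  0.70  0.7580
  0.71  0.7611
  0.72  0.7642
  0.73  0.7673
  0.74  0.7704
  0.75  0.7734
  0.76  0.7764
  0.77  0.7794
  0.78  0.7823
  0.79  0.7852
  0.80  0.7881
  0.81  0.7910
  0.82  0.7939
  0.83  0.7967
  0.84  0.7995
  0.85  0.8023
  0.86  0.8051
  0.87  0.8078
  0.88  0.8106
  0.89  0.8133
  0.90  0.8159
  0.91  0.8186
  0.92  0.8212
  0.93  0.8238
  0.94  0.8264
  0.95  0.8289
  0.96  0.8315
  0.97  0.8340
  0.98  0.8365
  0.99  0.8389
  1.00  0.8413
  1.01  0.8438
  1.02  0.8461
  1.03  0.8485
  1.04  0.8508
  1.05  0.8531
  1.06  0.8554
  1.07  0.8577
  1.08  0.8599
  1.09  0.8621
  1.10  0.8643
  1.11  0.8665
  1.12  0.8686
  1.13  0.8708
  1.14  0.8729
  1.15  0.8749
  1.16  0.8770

$87.54

σ√T = 0.28 × 1.4142 = 0.3960
d₁ = [ln(260/200) + (0.052 + ½·0.28²)·2] / (σ√T) = (0.2624 + 0.1824) / 0.3960 = 1.1232 ⇒ 1.12
d₂ = 1.1232 − 0.3960 = 0.7272 ⇒ 0.73
exp(−rT) = exp(−0.052·2) = 0.9012
N(d₁) = N(1.12) = 0.8686;  N(d₂) = N(0.73) = 0.7673
C = 260·0.8686 − 200·0.9012·0.7673 = 225.8360 − 138.2982 = 87.5378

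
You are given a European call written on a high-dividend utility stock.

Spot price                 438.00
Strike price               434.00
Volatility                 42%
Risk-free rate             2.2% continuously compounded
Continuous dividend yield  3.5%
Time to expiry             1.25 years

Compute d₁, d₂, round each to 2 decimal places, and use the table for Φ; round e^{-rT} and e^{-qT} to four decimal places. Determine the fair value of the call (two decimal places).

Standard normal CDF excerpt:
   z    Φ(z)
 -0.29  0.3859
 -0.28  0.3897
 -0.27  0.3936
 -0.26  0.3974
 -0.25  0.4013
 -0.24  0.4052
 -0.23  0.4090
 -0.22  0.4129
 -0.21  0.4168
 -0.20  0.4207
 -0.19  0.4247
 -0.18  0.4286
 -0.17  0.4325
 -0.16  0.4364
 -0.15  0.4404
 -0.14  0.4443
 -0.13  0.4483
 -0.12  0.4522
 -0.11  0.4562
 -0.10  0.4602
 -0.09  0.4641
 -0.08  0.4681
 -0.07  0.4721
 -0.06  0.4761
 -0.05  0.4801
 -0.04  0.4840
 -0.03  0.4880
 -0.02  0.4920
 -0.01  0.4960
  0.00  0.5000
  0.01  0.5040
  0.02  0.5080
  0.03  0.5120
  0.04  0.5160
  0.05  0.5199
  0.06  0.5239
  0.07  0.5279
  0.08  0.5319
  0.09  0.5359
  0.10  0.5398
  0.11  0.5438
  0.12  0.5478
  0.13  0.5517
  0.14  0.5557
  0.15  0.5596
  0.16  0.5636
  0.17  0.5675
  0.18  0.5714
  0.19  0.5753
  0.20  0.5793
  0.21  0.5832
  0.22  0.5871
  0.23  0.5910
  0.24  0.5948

σ√T = 0.42 × 1.1180 = 0.4696
d₁ = [ln(438/434) + (0.022 − 0.035 + ½·0.42²)·1.25] / (σ√T) = (0.0092 + 0.0940) / 0.4696 = 0.2197 ⇒ 0.22
d₂ = 0.2197 − 0.4696 = -0.2499 ⇒ -0.25
e^(−qT) = e^(−0.035·1.25) = 0.9572;  e^(−rT) = e^(−0.022·1.25) = 0.9729
N(d₁) = N(0.22) = 0.5871;  N(d₂) = N(-0.25) = 0.4013
C = 438·0.9572·0.5871 − 434·0.9729·0.4013 = 246.1438 − 169.4444 = 76.6994

76.70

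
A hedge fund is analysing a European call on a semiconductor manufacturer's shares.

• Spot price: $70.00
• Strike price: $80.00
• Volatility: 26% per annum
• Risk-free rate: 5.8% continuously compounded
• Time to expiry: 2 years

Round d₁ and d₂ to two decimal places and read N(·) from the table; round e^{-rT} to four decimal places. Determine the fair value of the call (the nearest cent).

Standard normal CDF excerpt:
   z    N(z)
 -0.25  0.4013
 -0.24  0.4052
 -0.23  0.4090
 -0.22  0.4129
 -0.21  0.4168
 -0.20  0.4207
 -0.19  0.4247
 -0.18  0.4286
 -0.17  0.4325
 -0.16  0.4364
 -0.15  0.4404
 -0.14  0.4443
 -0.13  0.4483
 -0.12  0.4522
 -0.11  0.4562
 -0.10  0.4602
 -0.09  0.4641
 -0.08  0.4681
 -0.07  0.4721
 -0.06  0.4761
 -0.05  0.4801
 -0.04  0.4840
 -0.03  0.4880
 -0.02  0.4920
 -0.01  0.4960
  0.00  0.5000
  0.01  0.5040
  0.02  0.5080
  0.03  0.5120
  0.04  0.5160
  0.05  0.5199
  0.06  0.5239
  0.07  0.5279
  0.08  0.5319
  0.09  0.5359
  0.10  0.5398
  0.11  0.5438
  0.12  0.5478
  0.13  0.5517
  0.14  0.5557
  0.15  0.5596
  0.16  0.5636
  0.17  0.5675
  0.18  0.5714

T = 2;  σ√T = 0.3677
d₁ = [ln(70/80) + (0.058 + 0.26²/2)·2] / 0.3677 = [-0.1335 + 0.1836] / 0.3677 = 0.1362 ⇒ 0.14
d₂ = d₁ − σ√T = 0.1362 − 0.3677 = -0.2315 ⇒ -0.23
e^(−rT) = e^(−0.058·2) = 0.8905
N(d₁) = N(0.14) = 0.5557;  N(d₂) = N(-0.23) = 0.4090
C = 70·0.5557 − 80·0.8905·0.4090 = 38.8990 − 29.1372 = 9.7618

$9.76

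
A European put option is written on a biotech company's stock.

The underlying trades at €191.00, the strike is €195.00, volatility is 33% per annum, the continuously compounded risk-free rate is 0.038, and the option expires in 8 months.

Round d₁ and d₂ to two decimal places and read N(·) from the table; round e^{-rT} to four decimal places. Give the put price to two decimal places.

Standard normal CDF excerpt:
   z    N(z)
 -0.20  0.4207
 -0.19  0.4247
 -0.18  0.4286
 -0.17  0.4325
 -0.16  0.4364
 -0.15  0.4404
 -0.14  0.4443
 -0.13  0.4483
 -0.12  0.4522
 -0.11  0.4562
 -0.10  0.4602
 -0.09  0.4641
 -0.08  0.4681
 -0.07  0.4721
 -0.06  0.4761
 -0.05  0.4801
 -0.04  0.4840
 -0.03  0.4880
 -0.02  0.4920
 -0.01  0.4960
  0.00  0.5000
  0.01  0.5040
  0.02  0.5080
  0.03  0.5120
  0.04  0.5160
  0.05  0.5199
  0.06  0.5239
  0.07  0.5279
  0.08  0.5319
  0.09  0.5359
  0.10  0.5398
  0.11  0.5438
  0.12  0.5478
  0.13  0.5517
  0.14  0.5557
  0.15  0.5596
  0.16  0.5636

€20.03

σ√T = 0.33 × 0.8165 = 0.2694
d₁ = [ln(191/195) + (0.038 + 0.33²/2)·0.6667] / 0.2694 = [-0.0207 + 0.0616] / 0.2694 = 0.1518 which rounds to 0.15
d₂ = d₁ − σ√T = 0.1518 − 0.2694 = -0.1176 which rounds to -0.12
e^(−rT) = e^(−0.038·0.6667) = 0.9750
N(−d₂) = N(0.12) = 0.5478;  N(−d₁) = N(-0.15) = 0.4404
P = 195·0.9750·0.5478 − 191·0.4404 = 104.1505 − 84.1164 = 20.0341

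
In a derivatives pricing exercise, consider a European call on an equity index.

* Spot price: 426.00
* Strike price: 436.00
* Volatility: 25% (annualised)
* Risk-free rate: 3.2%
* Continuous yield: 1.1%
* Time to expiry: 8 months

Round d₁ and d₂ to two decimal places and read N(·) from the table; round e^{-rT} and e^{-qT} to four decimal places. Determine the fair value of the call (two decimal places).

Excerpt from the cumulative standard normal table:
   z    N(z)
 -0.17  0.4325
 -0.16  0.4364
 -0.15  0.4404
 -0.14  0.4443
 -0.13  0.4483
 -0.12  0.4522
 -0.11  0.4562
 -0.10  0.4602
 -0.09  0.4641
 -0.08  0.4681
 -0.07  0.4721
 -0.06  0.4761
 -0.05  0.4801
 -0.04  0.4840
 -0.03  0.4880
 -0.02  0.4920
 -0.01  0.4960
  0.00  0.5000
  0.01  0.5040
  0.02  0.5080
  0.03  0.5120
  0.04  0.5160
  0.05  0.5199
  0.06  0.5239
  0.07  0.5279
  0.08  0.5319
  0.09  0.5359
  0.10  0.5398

33.59

σ√T = 0.25·√0.6667 = 0.2041
d₁ = [ln(426/436) + (0.032 − 0.011 + ½·0.25²)·0.6667] / (σ√T) = (-0.0232 + 0.0348) / 0.2041 = 0.0570 ⇒ 0.06
d₂ = 0.0570 − 0.2041 = -0.1471 ⇒ -0.15
e^(−qT) = e^(−0.011·0.6667) = 0.9927;  e^(−rT) = e^(−0.032·0.6667) = 0.9789
N(d₁) = N(0.06) = 0.5239;  N(d₂) = N(-0.15) = 0.4404
C = 426·0.9927·0.5239 − 436·0.9789·0.4404 = 221.5522 − 187.9629 = 33.5893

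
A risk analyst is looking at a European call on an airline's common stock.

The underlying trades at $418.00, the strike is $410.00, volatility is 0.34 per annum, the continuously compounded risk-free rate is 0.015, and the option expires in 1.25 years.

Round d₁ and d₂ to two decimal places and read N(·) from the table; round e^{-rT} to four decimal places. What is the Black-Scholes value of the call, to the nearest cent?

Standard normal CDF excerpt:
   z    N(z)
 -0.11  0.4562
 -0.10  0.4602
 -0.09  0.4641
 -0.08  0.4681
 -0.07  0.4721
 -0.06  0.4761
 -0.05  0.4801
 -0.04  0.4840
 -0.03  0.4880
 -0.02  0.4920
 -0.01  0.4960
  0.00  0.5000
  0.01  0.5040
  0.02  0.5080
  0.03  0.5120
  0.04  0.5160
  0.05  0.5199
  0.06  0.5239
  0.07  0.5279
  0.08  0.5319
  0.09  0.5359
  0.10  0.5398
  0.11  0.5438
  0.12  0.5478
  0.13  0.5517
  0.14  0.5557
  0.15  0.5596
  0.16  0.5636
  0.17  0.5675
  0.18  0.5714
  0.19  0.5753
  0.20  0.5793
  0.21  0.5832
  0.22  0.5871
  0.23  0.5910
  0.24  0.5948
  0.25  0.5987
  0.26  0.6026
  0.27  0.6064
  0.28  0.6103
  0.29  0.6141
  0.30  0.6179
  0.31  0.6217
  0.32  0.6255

T = 1.25;  σ√T = 0.3801
d₁ = [ln(418/410) + (0.015 + 0.34²/2)·1.25] / 0.3801 = [0.0193 + 0.0910] / 0.3801 = 0.2902 which rounds to 0.29
d₂ = d₁ − σ√T = 0.2902 − 0.3801 = -0.0899 which rounds to -0.09
exp(−rT) = exp(−0.015·1.25) = 0.9814
N(d₁) = N(0.29) = 0.6141;  N(d₂) = N(-0.09) = 0.4641
C = 418·0.6141 − 410·0.9814·0.4641 = 256.6938 − 186.7418 = 69.9520

$69.95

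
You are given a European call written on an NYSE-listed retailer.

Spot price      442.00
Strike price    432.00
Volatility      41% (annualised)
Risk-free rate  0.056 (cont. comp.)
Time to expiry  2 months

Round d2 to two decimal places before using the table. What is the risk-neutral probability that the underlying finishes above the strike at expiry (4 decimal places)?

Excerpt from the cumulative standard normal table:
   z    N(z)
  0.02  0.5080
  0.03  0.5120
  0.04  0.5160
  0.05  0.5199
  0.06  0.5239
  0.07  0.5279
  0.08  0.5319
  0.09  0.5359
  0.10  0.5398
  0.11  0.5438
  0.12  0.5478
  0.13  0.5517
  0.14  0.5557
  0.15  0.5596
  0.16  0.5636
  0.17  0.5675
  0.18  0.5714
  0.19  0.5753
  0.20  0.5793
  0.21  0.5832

0.5438

σ√T = 0.41 × 0.4082 = 0.1674
ln(S/K) + (r + σ²/2)T = ln(442/432) + (0.056 + 0.41²/2)·0.1667 = 0.0229 + 0.0233 = 0.0462
d₁ = 0.0462 / 0.1674 = 0.2762 which rounds to 0.28
d₂ = d₁ − σ√T = 0.2762 − 0.1674 = 0.1088 which rounds to 0.11
Pr(exercise) under Q = N(d₂) = 0.5438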